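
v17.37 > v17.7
True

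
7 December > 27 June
True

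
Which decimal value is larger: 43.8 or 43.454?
43.8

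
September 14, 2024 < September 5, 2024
False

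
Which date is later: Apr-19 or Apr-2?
Apr-19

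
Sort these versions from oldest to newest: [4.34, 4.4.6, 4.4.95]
[4.4.6, 4.4.95, 4.34]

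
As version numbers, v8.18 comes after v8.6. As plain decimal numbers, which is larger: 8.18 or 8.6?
8.6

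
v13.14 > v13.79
False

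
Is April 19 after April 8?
Yes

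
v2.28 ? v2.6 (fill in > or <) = >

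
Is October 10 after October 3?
Yes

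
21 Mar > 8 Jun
False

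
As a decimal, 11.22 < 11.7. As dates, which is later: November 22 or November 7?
November 22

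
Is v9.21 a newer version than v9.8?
Yes. Version numbers are compared segment by segment as integers, not as decimals: minor version 21 > 8, so v9.21 > v9.8 (even though the decimal 9.21 < 9.8).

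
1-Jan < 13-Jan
True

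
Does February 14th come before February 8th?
No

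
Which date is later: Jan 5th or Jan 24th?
Jan 24th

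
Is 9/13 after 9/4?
Yes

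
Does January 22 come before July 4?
Yes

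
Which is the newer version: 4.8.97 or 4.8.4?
4.8.97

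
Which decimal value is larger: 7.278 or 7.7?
7.7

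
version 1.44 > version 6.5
False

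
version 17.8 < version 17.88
True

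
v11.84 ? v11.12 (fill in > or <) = >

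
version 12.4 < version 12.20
True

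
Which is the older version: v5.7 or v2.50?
v2.50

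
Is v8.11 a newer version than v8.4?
Yes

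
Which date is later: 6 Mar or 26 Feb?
6 Mar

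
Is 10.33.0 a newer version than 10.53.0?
No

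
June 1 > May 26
True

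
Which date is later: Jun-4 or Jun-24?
Jun-24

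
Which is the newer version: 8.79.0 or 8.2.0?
8.79.0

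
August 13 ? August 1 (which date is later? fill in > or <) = >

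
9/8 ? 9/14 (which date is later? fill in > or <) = <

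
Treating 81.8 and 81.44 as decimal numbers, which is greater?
81.8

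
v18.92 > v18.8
True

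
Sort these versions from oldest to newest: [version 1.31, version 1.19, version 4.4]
[version 1.19, version 1.31, version 4.4]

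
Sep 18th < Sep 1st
False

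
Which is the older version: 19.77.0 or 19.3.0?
19.3.0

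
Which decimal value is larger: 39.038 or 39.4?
39.4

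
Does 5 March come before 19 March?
Yes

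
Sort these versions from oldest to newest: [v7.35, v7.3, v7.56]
[v7.3, v7.35, v7.56]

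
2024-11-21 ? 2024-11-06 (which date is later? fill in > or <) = >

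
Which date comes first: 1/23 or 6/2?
1/23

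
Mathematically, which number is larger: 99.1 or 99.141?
99.141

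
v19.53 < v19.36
False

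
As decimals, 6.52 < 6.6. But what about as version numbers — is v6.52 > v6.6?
True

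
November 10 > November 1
True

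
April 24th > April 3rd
True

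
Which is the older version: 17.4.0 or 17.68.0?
17.4.0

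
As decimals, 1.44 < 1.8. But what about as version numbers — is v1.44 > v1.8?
True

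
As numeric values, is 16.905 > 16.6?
True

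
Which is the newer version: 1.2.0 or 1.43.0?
1.43.0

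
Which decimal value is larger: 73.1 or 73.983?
73.983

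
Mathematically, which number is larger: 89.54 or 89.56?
89.56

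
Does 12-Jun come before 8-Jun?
No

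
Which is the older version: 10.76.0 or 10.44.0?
10.44.0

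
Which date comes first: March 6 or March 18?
March 6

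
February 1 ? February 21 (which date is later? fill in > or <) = <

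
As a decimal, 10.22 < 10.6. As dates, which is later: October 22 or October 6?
October 22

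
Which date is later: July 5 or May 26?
July 5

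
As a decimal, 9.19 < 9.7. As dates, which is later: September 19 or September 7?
September 19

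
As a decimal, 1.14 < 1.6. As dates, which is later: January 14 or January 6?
January 14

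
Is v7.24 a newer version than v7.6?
Yes. Version numbers are compared segment by segment as integers, not as decimals: minor version 24 > 6, so v7.24 > v7.6 (even though the decimal 7.24 < 7.6).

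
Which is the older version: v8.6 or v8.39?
v8.6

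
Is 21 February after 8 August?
No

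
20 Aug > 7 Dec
False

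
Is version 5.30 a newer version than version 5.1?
Yes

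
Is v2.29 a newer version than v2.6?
Yes. Version numbers are compared segment by segment as integers, not as decimals: minor version 29 > 6, so v2.29 > v2.6 (even though the decimal 2.29 < 2.6).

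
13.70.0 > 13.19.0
True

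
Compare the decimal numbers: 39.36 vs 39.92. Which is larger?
39.92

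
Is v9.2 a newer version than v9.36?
No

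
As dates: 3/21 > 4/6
False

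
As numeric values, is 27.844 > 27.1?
True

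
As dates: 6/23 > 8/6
False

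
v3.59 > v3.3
True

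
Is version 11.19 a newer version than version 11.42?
No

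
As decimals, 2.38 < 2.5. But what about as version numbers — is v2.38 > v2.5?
True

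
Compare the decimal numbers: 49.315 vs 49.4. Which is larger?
49.4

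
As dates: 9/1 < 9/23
True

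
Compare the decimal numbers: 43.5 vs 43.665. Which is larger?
43.665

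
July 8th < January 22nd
False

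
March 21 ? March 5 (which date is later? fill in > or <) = >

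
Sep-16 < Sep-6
False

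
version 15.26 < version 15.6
False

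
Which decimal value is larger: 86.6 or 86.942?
86.942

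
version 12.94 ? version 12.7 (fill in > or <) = >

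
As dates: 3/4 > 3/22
False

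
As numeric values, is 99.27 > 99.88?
False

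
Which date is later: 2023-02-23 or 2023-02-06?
2023-02-23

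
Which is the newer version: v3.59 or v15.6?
v15.6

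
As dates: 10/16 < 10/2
False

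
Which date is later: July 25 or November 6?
November 6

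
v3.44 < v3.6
False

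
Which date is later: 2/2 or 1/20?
2/2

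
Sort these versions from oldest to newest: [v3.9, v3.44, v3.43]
[v3.9, v3.43, v3.44]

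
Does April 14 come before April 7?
No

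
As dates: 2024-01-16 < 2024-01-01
False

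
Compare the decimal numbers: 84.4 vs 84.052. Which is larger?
84.4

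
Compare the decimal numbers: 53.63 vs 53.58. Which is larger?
53.63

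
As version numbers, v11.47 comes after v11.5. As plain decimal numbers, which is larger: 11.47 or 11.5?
11.5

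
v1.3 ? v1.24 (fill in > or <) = <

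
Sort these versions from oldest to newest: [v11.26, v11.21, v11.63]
[v11.21, v11.26, v11.63]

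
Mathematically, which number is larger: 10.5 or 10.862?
10.862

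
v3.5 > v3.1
True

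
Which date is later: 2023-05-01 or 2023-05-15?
2023-05-15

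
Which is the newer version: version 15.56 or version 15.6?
version 15.56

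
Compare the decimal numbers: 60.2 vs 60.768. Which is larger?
60.768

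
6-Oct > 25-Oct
False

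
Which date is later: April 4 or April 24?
April 24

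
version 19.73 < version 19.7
False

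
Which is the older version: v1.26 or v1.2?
v1.2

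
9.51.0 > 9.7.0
True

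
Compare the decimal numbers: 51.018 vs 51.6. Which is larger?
51.6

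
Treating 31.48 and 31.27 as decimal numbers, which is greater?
31.48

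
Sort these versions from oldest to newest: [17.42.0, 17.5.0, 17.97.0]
[17.5.0, 17.42.0, 17.97.0]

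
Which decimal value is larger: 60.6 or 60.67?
60.67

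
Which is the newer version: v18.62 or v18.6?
v18.62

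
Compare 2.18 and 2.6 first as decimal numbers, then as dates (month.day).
As decimals: 2.18 < 2.6. As dates: 2/18 is later than 2/6 (day 18 > day 6).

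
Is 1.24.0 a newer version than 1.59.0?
No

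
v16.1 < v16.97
True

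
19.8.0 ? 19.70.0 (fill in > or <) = <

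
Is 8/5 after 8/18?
No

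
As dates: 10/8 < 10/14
True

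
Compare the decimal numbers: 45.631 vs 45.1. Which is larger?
45.631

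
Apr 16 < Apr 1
False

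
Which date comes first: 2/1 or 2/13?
2/1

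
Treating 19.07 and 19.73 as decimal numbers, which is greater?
19.73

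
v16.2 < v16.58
True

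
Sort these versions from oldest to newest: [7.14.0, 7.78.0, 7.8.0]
[7.8.0, 7.14.0, 7.78.0]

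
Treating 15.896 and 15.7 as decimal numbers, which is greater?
15.896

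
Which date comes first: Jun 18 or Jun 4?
Jun 4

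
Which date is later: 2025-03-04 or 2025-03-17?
2025-03-17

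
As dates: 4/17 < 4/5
False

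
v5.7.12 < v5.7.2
False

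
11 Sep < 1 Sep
False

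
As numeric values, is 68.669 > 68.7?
False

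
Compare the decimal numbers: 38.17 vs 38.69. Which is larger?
38.69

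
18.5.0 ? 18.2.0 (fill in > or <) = >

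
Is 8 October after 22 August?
Yes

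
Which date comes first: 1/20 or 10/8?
1/20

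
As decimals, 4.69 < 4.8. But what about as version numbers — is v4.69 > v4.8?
True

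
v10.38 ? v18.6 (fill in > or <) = <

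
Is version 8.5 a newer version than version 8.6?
No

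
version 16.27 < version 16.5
False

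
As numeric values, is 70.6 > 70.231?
True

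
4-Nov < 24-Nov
True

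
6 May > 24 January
True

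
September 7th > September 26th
False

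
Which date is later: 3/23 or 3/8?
3/23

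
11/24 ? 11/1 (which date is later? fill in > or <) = >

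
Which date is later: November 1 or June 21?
November 1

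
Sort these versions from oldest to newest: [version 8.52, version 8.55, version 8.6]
[version 8.6, version 8.52, version 8.55]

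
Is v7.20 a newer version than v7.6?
Yes. Version numbers are compared segment by segment as integers, not as decimals: minor version 20 > 6, so v7.20 > v7.6 (even though the decimal 7.20 < 7.6).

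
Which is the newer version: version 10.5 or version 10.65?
version 10.65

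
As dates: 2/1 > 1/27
True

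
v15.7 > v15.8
False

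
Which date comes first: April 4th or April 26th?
April 4th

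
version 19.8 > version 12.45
True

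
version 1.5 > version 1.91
False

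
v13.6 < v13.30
True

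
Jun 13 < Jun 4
False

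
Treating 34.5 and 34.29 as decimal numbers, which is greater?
34.5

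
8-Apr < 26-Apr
True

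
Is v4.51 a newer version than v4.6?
Yes. Version numbers are compared segment by segment as integers, not as decimals: minor version 51 > 6, so v4.51 > v4.6 (even though the decimal 4.51 < 4.6).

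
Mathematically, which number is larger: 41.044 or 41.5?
41.5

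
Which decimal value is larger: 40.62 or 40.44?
40.62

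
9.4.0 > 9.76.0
False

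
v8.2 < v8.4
True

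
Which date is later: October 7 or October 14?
October 14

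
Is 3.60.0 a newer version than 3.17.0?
Yes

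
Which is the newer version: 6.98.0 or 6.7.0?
6.98.0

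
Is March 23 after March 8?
Yes. Day 23 comes after day 8 in March — this is a date comparison, not a decimal one (the decimal 3.23 would be smaller than 3.8).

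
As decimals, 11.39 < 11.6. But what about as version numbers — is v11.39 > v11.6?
True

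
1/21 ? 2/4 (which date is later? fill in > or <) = <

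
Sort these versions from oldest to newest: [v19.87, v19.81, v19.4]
[v19.4, v19.81, v19.87]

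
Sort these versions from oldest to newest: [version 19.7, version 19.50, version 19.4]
[version 19.4, version 19.7, version 19.50]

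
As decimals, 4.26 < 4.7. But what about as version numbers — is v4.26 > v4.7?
True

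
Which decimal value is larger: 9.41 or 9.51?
9.51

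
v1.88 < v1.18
False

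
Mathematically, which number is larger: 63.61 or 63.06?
63.61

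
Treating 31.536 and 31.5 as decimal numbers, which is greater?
31.536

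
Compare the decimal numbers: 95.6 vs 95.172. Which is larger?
95.6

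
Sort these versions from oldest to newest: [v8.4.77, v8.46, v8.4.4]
[v8.4.4, v8.4.77, v8.46]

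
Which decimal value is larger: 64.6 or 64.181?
64.6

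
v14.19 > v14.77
False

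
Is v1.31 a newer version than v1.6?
Yes. Version numbers are compared segment by segment as integers, not as decimals: minor version 31 > 6, so v1.31 > v1.6 (even though the decimal 1.31 < 1.6).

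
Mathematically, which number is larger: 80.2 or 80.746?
80.746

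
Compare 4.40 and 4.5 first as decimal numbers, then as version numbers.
As decimals: 4.40 < 4.5. As versions: v4.40 > v4.5 (minor version 40 > 5).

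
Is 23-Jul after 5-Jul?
Yes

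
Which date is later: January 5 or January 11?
January 11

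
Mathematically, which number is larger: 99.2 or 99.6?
99.6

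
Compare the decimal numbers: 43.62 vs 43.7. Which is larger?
43.7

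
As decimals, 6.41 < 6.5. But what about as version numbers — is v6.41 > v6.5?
True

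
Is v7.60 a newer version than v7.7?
Yes. Version numbers are compared segment by segment as integers, not as decimals: minor version 60 > 7, so v7.60 > v7.7 (even though the decimal 7.60 < 7.7).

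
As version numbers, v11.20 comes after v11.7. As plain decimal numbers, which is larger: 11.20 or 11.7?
11.7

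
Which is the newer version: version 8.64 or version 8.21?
version 8.64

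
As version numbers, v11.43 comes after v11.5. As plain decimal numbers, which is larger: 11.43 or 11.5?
11.5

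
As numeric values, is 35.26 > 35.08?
True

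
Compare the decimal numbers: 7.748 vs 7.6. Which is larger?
7.748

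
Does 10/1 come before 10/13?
Yes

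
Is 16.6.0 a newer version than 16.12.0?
No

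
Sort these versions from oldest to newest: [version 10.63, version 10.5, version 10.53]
[version 10.5, version 10.53, version 10.63]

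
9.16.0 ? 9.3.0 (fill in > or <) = >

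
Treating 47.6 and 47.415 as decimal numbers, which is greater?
47.6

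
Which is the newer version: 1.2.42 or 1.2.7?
1.2.42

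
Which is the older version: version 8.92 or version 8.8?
version 8.8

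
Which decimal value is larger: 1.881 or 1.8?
1.881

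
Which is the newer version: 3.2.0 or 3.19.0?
3.19.0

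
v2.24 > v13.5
False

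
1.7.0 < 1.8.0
True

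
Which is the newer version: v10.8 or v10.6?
v10.8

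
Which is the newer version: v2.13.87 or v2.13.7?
v2.13.87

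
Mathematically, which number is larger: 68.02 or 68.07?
68.07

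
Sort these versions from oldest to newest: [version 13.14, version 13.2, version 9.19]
[version 9.19, version 13.2, version 13.14]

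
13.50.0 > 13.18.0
True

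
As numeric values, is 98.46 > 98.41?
True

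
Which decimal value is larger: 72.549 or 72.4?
72.549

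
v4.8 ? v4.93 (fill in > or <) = <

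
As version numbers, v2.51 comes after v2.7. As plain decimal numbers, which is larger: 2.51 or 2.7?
2.7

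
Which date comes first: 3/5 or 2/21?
2/21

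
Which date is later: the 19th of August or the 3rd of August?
the 19th of August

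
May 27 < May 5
False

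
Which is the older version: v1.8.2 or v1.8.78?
v1.8.2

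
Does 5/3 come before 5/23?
Yes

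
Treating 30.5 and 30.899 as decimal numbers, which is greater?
30.899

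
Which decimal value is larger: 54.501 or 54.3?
54.501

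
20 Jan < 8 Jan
False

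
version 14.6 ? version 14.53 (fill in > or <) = <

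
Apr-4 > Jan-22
True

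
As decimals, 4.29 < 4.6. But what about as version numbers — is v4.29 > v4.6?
True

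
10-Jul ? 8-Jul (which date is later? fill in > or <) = >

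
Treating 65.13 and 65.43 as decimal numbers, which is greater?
65.43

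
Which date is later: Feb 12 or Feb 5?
Feb 12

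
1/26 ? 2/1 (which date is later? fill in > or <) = <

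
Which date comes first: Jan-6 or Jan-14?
Jan-6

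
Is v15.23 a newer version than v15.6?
Yes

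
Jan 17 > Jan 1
True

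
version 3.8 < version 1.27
False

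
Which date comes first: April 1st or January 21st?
January 21st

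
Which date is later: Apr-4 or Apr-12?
Apr-12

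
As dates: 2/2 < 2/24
True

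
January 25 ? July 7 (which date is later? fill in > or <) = <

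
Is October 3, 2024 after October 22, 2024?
No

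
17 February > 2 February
True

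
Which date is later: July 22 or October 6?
October 6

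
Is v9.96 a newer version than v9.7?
Yes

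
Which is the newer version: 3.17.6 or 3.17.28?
3.17.28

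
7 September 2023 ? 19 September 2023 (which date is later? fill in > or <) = <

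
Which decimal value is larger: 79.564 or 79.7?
79.7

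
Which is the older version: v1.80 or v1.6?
v1.6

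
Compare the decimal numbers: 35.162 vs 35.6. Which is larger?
35.6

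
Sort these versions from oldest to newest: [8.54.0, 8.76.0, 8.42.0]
[8.42.0, 8.54.0, 8.76.0]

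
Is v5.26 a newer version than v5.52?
No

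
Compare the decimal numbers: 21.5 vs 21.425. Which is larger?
21.5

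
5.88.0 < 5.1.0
False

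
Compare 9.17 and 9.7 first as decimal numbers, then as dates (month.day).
As decimals: 9.17 < 9.7. As dates: 9/17 is later than 9/7 (day 17 > day 7).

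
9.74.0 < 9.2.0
False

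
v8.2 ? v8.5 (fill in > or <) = <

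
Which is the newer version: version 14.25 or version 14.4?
version 14.25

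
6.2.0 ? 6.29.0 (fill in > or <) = <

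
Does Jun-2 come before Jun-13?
Yes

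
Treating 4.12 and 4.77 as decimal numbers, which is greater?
4.77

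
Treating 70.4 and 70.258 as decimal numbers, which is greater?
70.4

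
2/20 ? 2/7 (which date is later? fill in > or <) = >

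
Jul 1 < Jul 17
True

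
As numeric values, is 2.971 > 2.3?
True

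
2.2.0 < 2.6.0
True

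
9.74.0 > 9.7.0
True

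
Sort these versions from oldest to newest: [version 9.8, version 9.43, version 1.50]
[version 1.50, version 9.8, version 9.43]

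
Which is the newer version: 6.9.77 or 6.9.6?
6.9.77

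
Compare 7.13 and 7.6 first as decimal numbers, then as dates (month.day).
As decimals: 7.13 < 7.6. As dates: 7/13 is later than 7/6 (day 13 > day 6).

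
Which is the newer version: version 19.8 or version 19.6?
version 19.8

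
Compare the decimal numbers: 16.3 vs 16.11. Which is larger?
16.3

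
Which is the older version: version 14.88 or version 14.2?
version 14.2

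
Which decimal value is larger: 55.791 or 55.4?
55.791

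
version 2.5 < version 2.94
True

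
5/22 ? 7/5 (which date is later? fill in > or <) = <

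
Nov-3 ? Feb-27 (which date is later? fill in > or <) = >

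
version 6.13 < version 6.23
True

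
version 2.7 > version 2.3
True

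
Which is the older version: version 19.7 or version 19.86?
version 19.7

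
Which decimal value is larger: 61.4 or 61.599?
61.599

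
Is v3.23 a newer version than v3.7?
Yes. Version numbers are compared segment by segment as integers, not as decimals: minor version 23 > 7, so v3.23 > v3.7 (even though the decimal 3.23 < 3.7).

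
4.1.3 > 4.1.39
False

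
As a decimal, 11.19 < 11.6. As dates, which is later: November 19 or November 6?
November 19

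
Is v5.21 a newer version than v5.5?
Yes. Version numbers are compared segment by segment as integers, not as decimals: minor version 21 > 5, so v5.21 > v5.5 (even though the decimal 5.21 < 5.5).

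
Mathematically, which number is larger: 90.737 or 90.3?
90.737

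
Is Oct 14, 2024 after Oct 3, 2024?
Yes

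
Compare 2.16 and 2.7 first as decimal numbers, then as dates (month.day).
As decimals: 2.16 < 2.7. As dates: 2/16 is later than 2/7 (day 16 > day 7).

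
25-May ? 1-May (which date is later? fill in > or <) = >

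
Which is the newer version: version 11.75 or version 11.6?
version 11.75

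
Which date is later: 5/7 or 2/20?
5/7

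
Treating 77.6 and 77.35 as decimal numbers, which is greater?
77.6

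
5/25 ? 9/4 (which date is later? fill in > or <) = <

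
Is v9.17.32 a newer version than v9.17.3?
Yes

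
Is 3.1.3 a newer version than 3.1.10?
No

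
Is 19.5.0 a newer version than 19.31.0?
No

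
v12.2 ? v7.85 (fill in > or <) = >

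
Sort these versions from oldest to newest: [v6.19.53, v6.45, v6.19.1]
[v6.19.1, v6.19.53, v6.45]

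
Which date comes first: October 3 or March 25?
March 25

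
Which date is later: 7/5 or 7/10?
7/10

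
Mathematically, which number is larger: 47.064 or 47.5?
47.5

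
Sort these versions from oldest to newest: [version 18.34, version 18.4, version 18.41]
[version 18.4, version 18.34, version 18.41]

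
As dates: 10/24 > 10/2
True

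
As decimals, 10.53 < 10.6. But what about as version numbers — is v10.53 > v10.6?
True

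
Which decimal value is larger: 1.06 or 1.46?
1.46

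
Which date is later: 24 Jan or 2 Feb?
2 Feb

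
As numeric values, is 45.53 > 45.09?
True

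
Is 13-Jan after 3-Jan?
Yes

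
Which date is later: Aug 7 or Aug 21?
Aug 21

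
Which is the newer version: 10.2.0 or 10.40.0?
10.40.0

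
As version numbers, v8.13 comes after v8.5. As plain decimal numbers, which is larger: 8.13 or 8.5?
8.5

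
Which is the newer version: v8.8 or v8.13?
v8.13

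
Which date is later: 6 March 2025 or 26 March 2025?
26 March 2025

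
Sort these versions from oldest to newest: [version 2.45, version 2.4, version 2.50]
[version 2.4, version 2.45, version 2.50]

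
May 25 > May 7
True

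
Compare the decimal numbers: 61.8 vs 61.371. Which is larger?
61.8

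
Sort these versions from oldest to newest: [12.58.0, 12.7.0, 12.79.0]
[12.7.0, 12.58.0, 12.79.0]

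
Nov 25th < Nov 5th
False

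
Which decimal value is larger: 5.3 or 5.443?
5.443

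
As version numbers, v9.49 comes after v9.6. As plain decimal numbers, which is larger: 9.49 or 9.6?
9.6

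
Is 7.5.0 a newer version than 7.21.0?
No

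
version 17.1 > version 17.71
False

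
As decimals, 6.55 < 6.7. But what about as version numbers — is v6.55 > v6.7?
True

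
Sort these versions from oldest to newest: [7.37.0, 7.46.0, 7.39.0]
[7.37.0, 7.39.0, 7.46.0]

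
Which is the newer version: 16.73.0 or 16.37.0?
16.73.0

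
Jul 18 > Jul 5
True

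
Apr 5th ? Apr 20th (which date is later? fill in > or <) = <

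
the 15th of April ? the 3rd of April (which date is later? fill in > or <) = >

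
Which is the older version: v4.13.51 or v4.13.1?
v4.13.1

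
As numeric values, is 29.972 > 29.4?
True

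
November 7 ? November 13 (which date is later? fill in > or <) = <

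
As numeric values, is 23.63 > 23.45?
True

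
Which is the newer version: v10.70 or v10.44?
v10.70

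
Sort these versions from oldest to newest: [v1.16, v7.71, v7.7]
[v1.16, v7.7, v7.71]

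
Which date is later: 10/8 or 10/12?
10/12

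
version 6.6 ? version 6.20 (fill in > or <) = <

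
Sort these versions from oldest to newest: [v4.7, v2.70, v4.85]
[v2.70, v4.7, v4.85]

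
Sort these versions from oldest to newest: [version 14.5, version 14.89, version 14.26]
[version 14.5, version 14.26, version 14.89]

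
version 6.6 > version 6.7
False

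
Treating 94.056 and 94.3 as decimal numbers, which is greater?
94.3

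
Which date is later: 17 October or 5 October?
17 October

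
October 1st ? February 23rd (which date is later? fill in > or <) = >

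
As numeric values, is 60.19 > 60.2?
False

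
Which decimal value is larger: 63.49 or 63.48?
63.49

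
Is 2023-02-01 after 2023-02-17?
No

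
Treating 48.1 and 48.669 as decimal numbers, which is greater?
48.669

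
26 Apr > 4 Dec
False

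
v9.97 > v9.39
True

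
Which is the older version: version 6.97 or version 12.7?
version 6.97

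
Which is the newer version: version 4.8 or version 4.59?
version 4.59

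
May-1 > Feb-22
True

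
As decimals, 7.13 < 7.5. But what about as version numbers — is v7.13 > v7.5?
True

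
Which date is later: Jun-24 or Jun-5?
Jun-24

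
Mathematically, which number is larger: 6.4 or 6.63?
6.63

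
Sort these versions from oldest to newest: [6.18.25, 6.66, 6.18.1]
[6.18.1, 6.18.25, 6.66]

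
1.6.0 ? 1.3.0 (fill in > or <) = >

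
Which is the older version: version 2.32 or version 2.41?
version 2.32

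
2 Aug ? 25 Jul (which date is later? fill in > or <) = >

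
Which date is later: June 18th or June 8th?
June 18th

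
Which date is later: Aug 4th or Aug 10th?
Aug 10th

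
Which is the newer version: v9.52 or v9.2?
v9.52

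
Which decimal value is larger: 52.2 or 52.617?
52.617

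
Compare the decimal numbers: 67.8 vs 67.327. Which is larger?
67.8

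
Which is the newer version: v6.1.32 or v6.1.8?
v6.1.32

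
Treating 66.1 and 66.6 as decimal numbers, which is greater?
66.6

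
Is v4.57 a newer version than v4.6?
Yes. Version numbers are compared segment by segment as integers, not as decimals: minor version 57 > 6, so v4.57 > v4.6 (even though the decimal 4.57 < 4.6).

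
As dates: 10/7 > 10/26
False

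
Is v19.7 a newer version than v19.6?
Yes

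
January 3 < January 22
True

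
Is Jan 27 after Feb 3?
No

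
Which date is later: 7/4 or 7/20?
7/20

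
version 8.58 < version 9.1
True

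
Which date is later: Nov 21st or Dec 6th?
Dec 6th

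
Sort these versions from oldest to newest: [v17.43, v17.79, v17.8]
[v17.8, v17.43, v17.79]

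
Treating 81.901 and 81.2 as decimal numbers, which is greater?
81.901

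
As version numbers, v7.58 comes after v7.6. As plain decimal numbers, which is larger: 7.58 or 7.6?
7.6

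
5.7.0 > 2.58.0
True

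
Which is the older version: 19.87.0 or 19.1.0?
19.1.0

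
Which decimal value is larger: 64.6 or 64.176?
64.6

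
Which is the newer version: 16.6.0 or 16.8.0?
16.8.0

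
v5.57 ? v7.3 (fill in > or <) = <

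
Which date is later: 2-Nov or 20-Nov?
20-Nov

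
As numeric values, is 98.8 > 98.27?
True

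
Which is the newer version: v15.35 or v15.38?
v15.38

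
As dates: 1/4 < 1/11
True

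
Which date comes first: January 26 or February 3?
January 26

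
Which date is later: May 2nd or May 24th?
May 24th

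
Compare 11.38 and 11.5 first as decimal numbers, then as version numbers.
As decimals: 11.38 < 11.5. As versions: v11.38 > v11.5 (minor version 38 > 5).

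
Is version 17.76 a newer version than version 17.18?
Yes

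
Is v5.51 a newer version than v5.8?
Yes. Version numbers are compared segment by segment as integers, not as decimals: minor version 51 > 8, so v5.51 > v5.8 (even though the decimal 5.51 < 5.8).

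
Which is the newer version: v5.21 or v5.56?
v5.56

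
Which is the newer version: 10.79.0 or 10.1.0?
10.79.0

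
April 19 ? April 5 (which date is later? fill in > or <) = >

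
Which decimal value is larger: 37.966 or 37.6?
37.966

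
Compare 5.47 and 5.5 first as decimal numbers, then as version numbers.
As decimals: 5.47 < 5.5. As versions: v5.47 > v5.5 (minor version 47 > 5).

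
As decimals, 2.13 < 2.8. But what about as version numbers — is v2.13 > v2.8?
True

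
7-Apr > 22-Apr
False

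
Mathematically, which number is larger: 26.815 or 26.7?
26.815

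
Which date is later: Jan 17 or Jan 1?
Jan 17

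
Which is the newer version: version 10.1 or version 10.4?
version 10.4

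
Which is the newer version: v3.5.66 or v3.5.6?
v3.5.66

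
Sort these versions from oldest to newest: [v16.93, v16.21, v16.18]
[v16.18, v16.21, v16.93]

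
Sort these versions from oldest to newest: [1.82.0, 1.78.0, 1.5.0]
[1.5.0, 1.78.0, 1.82.0]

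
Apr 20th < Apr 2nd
False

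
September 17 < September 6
False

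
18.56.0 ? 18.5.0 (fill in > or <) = >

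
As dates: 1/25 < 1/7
False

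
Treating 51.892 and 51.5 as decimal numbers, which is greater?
51.892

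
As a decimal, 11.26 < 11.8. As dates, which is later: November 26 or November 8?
November 26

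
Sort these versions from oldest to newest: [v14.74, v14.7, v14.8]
[v14.7, v14.8, v14.74]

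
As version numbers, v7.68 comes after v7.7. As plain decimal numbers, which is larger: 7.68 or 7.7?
7.7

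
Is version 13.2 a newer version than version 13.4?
No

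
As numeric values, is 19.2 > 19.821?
False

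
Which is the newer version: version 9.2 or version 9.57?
version 9.57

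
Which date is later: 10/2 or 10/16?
10/16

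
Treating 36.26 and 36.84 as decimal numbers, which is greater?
36.84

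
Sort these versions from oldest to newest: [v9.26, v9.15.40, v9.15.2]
[v9.15.2, v9.15.40, v9.26]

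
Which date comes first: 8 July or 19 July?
8 July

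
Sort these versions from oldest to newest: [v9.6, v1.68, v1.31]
[v1.31, v1.68, v9.6]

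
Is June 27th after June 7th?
Yes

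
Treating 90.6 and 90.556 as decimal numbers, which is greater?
90.6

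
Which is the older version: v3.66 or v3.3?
v3.3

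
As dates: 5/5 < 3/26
False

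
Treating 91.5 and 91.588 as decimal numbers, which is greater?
91.588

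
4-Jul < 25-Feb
False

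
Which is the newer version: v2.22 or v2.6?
v2.22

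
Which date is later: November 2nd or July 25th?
November 2nd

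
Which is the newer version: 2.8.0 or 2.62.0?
2.62.0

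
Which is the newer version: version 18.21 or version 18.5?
version 18.21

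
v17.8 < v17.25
True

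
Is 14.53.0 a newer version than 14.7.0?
Yes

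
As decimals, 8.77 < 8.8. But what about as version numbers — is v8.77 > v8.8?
True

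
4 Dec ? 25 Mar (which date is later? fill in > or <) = >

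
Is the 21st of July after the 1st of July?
Yes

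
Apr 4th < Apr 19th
True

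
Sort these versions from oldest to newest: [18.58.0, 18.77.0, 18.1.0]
[18.1.0, 18.58.0, 18.77.0]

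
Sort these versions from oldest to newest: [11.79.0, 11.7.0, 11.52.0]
[11.7.0, 11.52.0, 11.79.0]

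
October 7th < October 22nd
True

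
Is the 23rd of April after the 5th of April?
Yes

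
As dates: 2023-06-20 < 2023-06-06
False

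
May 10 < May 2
False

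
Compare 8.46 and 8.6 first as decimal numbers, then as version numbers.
As decimals: 8.46 < 8.6. As versions: v8.46 > v8.6 (minor version 46 > 6).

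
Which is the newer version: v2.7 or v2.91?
v2.91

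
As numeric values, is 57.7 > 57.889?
False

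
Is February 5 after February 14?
No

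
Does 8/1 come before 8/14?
Yes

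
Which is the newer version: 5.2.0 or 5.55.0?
5.55.0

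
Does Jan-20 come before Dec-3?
Yes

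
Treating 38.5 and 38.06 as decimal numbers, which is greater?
38.5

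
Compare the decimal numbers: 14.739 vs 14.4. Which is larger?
14.739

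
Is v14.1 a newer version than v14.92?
No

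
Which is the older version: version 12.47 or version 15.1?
version 12.47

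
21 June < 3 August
True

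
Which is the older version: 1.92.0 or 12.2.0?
1.92.0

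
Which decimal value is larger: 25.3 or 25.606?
25.606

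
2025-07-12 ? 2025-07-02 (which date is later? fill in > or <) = >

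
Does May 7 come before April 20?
No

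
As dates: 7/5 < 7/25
True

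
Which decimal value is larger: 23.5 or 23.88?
23.88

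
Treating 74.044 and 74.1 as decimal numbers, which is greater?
74.1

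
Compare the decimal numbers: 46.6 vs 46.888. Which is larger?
46.888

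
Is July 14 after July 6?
Yes. Day 14 comes after day 6 in July — this is a date comparison, not a decimal one (the decimal 7.14 would be smaller than 7.6).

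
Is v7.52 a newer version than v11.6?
No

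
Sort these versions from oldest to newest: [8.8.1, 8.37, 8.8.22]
[8.8.1, 8.8.22, 8.37]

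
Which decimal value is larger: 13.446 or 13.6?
13.6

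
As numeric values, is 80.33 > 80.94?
False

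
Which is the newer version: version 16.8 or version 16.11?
version 16.11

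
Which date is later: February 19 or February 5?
February 19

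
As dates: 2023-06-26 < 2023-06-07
False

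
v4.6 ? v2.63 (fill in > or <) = >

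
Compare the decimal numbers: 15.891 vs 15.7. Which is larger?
15.891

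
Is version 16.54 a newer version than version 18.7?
No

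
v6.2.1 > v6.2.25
False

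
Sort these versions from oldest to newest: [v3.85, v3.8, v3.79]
[v3.8, v3.79, v3.85]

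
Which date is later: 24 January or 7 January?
24 January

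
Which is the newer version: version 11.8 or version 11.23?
version 11.23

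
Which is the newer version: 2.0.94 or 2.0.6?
2.0.94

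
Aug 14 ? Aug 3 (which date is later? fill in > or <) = >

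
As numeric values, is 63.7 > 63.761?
False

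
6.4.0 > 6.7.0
False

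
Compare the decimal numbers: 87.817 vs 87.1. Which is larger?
87.817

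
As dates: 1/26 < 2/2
True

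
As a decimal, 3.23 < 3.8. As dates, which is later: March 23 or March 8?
March 23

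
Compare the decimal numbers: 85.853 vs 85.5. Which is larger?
85.853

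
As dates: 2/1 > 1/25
True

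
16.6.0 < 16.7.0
True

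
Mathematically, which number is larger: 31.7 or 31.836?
31.836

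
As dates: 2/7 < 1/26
False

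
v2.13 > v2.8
True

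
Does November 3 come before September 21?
No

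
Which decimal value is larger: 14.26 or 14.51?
14.51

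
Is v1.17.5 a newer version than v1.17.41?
No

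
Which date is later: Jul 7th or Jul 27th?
Jul 27th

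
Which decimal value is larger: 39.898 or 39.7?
39.898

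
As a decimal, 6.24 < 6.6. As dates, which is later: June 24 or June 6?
June 24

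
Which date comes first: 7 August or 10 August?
7 August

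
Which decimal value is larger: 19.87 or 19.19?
19.87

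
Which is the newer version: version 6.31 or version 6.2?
version 6.31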